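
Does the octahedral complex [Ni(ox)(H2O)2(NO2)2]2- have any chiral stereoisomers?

In an octahedral complex each vertex has one trans partner and four cis neighbours.
Each ox is bidentate and must span two cis positions.
Systematic placement gives 3 geometric isomers: H2O trans, NO2 cis; H2O cis, NO2 cis (chiral); H2O cis, NO2 trans.
One of these lacks any improper symmetry element and so occurs as an enantiomeric pair, giving 3 + 1 = 4 stereoisomers in total.

yes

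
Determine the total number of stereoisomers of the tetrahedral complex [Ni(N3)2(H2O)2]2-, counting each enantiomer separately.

Only one geometric arrangement is possible.

1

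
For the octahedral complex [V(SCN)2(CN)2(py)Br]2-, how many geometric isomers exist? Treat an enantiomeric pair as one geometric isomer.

An octahedron has six vertices in three trans pairs; every non-trans pair is cis.
The distinct arrangements are (6 in all): SCN cis, CN cis (3 arrangements, 2 chiral); SCN trans, CN cis; SCN cis, CN trans; SCN trans, CN trans.

6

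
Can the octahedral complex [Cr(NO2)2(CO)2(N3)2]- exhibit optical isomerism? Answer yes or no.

In an octahedral complex each vertex has one trans partner and four cis neighbours.
The distinct arrangements are (5 in all): NO2 trans, CO trans, N3 trans; NO2 cis, CO trans, N3 cis; NO2 trans, CO cis, N3 cis; NO2 cis, CO cis, N3 cis (chiral); NO2 cis, CO cis, N3 trans.
One of these lacks any improper symmetry element and so occurs as an enantiomeric pair, giving 5 + 1 = 6 stereoisomers in total.

yes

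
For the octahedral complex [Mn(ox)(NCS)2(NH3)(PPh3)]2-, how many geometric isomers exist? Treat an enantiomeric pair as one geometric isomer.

4

Each ox is bidentate and must span two cis positions.
There are 4 geometric isomers: NCS trans; NCS cis (3 arrangements, 2 chiral).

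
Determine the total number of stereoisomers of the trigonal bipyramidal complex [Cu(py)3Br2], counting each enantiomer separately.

3

A trigonal bipyramid has two axial and three equatorial sites, which are chemically inequivalent.
The distinct arrangements are (3 in all): Br both axial; Br one axial, one equatorial; Br both equatorial.
Each arrangement has an internal mirror plane or centre of symmetry, so none is chiral.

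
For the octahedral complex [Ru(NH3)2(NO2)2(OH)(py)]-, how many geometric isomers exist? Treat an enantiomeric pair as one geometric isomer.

6

The six octahedral sites form three mutually perpendicular trans pairs.
There are 6 geometric isomers: NH3 trans, NO2 trans; NH3 trans, NO2 cis; NH3 cis, NO2 cis (3 arrangements, 2 chiral); NH3 cis, NO2 trans.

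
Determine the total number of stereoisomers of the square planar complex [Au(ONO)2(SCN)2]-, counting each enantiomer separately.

2

Systematic placement gives 2 geometric isomers: ONO cis; ONO trans.
Each arrangement has an internal mirror plane or centre of symmetry, so none is chiral.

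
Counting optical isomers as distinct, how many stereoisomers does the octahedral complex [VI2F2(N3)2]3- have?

In an octahedral complex each vertex has one trans partner and four cis neighbours.
The distinct arrangements are (5 in all): I trans, F trans, N3 trans; I cis, F trans, N3 cis; I cis, F cis, N3 trans; I cis, F cis, N3 cis (chiral); I trans, F cis, N3 cis.
One of these lacks any improper symmetry element and so occurs as an enantiomeric pair, giving 5 + 1 = 6 stereoisomers in total.

6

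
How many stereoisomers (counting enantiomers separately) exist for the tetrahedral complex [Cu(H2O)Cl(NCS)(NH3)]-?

Only one geometric arrangement is possible; it has no improper symmetry element, so it exists as a pair of enantiomers (2 stereoisomers).

2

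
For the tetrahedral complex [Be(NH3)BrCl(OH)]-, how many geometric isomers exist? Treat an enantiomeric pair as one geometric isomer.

1

Only one geometric arrangement is possible; it has no improper symmetry element, so it exists as a pair of enantiomers (2 stereoisomers).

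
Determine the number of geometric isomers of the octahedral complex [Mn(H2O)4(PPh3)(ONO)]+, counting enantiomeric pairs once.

2

In an octahedral complex each vertex has one trans partner and four cis neighbours.
There are 2 geometric isomers: PPh3 and ONO mutually trans; PPh3 and ONO mutually cis.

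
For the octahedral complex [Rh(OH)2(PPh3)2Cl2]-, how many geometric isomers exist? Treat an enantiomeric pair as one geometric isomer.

In an octahedral complex each vertex has one trans partner and four cis neighbours.
The distinct arrangements are (5 in all): OH trans, PPh3 trans, Cl trans; OH cis, PPh3 cis, Cl trans; OH cis, PPh3 trans, Cl cis; OH cis, PPh3 cis, Cl cis (chiral); OH trans, PPh3 cis, Cl cis.

5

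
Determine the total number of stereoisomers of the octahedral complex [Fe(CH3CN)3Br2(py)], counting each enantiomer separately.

The six octahedral sites form three mutually perpendicular trans pairs.
The distinct arrangements are (3 in all): CH3CN mer, Br trans; CH3CN fac, Br cis; CH3CN mer, Br cis.
Each arrangement has an internal mirror plane or centre of symmetry, so none is chiral.

3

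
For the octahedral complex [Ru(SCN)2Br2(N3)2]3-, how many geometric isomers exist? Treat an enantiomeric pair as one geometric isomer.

5

There are 5 geometric isomers: SCN trans, Br trans, N3 trans; SCN cis, Br trans, N3 cis; SCN trans, Br cis, N3 cis; SCN cis, Br cis, N3 cis (chiral); SCN cis, Br cis, N3 trans.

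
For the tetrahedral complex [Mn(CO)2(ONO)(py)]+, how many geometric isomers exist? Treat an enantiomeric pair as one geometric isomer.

1

In a tetrahedral complex all four positions are equivalent and every pair of ligands is adjacent — there is no cis/trans distinction.
Only one geometric arrangement is possible.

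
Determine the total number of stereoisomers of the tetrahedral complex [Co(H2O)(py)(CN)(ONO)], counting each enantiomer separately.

In a tetrahedral complex all four positions are equivalent and every pair of ligands is adjacent — there is no cis/trans distinction.
Only one geometric arrangement is possible; it has no improper symmetry element, so it exists as a pair of enantiomers (2 stereoisomers).

2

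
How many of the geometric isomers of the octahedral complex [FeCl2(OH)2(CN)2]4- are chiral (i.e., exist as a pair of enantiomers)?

In an octahedral complex each vertex has one trans partner and four cis neighbours.
Systematic placement gives 5 geometric isomers: Cl trans, OH trans, CN trans; Cl cis, OH cis, CN trans; Cl cis, OH trans, CN cis; Cl cis, OH cis, CN cis (chiral); Cl trans, OH cis, CN cis.
One of these lacks any improper symmetry element and so occurs as an enantiomeric pair, giving 5 + 1 = 6 stereoisomers in total.

1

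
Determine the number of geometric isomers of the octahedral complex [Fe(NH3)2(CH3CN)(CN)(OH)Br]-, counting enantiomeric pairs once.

The six octahedral sites form three mutually perpendicular trans pairs.
Placing the ligands in turn and identifying arrangements related by rotation or reflection leaves 9 distinct geometric isomers.

9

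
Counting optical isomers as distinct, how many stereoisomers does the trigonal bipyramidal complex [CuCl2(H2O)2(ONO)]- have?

6

A trigonal bipyramid has two axial and three equatorial sites, which are chemically inequivalent.
Systematic enumeration (placing each ligand type in turn and discarding arrangements equivalent by rotation or reflection) gives 5 geometric isomers.
One of these lacks any improper symmetry element and so occurs as an enantiomeric pair, giving 5 + 1 = 6 stereoisomers in total.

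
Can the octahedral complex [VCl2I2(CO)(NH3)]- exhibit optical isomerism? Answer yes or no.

yes

In an octahedral complex each vertex has one trans partner and four cis neighbours.
The distinct arrangements are (6 in all): Cl cis, I cis (3 arrangements, 2 chiral); Cl cis, I trans; Cl trans, I cis; Cl trans, I trans.
Of these, 2 lack any improper symmetry element and so occur as enantiomeric pairs, giving 6 + 2 = 8 stereoisomers in total.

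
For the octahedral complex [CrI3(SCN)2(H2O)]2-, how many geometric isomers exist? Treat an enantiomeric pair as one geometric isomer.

Working through the distinct placements yields 3 geometric isomers: I mer, SCN trans; I fac, SCN cis; I mer, SCN cis.

3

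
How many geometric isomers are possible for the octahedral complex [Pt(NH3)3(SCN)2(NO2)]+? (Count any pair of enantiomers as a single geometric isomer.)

3

Working through the distinct placements yields 3 geometric isomers: NH3 mer, SCN trans; NH3 mer, SCN cis; NH3 fac, SCN cis.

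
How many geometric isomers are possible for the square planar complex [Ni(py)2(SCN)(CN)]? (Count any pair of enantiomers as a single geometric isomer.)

A square has two trans pairs of vertices; adjacent vertices are cis.
There are 2 geometric isomers: py cis; py trans.

2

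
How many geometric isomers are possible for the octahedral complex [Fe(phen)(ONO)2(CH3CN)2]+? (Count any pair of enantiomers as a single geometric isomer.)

3

In an octahedral complex each vertex has one trans partner and four cis neighbours.
Each phen is bidentate and must span two cis positions.
The distinct arrangements are (3 in all): ONO cis, CH3CN trans; ONO cis, CH3CN cis (chiral); ONO trans, CH3CN cis.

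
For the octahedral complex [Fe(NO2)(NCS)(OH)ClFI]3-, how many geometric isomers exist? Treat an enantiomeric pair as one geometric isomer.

The six octahedral sites form three mutually perpendicular trans pairs.
Placing the ligands in turn and identifying arrangements related by rotation or reflection leaves 15 distinct geometric isomers.

15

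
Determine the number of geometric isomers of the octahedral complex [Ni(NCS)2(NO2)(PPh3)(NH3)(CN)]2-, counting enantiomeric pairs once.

Exhaustive case analysis gives 9 geometric isomers.

9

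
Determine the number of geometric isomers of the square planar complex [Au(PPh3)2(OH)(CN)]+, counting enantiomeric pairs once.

2

Working through the distinct placements yields 2 geometric isomers: PPh3 cis; PPh3 trans.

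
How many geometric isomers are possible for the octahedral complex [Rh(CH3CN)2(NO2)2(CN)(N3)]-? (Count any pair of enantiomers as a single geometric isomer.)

6

The six octahedral sites form three mutually perpendicular trans pairs.
Working through the distinct placements yields 6 geometric isomers: CH3CN trans, NO2 trans; CH3CN trans, NO2 cis; CH3CN cis, NO2 trans; CH3CN cis, NO2 cis (3 arrangements, 2 chiral).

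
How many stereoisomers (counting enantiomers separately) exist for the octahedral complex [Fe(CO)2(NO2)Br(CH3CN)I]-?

The six octahedral sites form three mutually perpendicular trans pairs.
Exhaustive case analysis gives 9 geometric isomers.
Of these, 6 lack any improper symmetry element and so occur as enantiomeric pairs, giving 9 + 6 = 15 stereoisomers in total.

15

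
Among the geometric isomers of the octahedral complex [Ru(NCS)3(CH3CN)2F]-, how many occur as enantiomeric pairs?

0

There are 3 geometric isomers: NCS mer, CH3CN trans; NCS mer, CH3CN cis; NCS fac, CH3CN cis.
Each arrangement has an internal mirror plane or centre of symmetry, so none is chiral.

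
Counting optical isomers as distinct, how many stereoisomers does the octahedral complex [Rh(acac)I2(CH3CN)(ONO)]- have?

An octahedron has six vertices in three trans pairs; every non-trans pair is cis.
Each acac is bidentate and must span two cis positions.
Working through the distinct placements yields 4 geometric isomers: I cis (3 arrangements, 2 chiral); I trans.
Of these, 2 lack any improper symmetry element and so occur as enantiomeric pairs, giving 4 + 2 = 6 stereoisomers in total.

6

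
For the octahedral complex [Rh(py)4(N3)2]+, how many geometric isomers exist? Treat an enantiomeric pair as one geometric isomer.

In an octahedral complex each vertex has one trans partner and four cis neighbours.
There are 2 geometric isomers: N3 trans; N3 cis.

2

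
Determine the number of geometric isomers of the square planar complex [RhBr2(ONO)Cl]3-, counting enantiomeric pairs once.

2

There are 2 geometric isomers: Br cis; Br trans.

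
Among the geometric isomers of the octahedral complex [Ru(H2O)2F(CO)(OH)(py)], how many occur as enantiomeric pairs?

6

Systematic enumeration (placing each ligand type in turn and discarding arrangements equivalent by rotation or reflection) gives 9 geometric isomers.
Of these, 6 lack any improper symmetry element and so occur as enantiomeric pairs, giving 9 + 6 = 15 stereoisomers in total.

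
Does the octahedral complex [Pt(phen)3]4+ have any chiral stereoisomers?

An octahedron has six vertices in three trans pairs; every non-trans pair is cis.
Each phen is bidentate and must span two cis positions.
Only one geometric arrangement is possible; it has no improper symmetry element, so it exists as a pair of enantiomers (2 stereoisomers).

yes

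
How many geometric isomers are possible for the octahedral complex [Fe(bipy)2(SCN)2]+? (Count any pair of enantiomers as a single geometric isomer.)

2

The six octahedral sites form three mutually perpendicular trans pairs.
Each bipy is bidentate and must span two cis positions.
The distinct arrangements are (2 in all): SCN trans; SCN cis (chiral).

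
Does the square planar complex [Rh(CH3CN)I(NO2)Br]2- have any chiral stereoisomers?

A square has two trans pairs of vertices; adjacent vertices are cis.
The distinct arrangements are (3 in all): (Br/I trans, CH3CN/NO2 trans); (Br/NO2 trans, CH3CN/I trans); (Br/CH3CN trans, I/NO2 trans).
Each arrangement has an internal mirror plane or centre of symmetry, so none is chiral.

no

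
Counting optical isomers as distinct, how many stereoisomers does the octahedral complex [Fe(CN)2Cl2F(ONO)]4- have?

Systematic placement gives 6 geometric isomers: CN trans, Cl trans; CN trans, Cl cis; CN cis, Cl cis (3 arrangements, 2 chiral); CN cis, Cl trans.
Of these, 2 lack any improper symmetry element and so occur as enantiomeric pairs, giving 6 + 2 = 8 stereoisomers in total.

8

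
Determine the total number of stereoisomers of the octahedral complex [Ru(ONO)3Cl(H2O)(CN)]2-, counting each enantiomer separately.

An octahedron has six vertices in three trans pairs; every non-trans pair is cis.
The distinct arrangements are (4 in all): ONO mer (3 arrangements); ONO fac (chiral).
One of these lacks any improper symmetry element and so occurs as an enantiomeric pair, giving 4 + 1 = 5 stereoisomers in total.

5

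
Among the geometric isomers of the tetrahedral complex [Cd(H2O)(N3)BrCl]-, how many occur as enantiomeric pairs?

In a tetrahedral complex all four positions are equivalent and every pair of ligands is adjacent — there is no cis/trans distinction.
Only one geometric arrangement is possible; it has no improper symmetry element, so it exists as a pair of enantiomers (2 stereoisomers).

1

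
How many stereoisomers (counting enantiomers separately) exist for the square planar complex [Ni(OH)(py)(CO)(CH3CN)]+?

The distinct arrangements are (3 in all): (CH3CN/OH trans, CO/py trans); (CH3CN/py trans, CO/OH trans); (CH3CN/CO trans, OH/py trans).
Each arrangement has an internal mirror plane or centre of symmetry, so none is chiral.

3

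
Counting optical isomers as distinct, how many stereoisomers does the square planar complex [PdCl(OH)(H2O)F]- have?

3

In a square planar complex each vertex has one trans partner and two cis neighbours.
The distinct arrangements are (3 in all): (Cl/H2O trans, F/OH trans); (Cl/OH trans, F/H2O trans); (Cl/F trans, H2O/OH trans).
Each arrangement has an internal mirror plane or centre of symmetry, so none is chiral.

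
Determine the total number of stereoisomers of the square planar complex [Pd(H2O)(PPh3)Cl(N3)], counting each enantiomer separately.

The distinct arrangements are (3 in all): (Cl/N3 trans, H2O/PPh3 trans); (Cl/PPh3 trans, H2O/N3 trans); (Cl/H2O trans, N3/PPh3 trans).
Each arrangement has an internal mirror plane or centre of symmetry, so none is chiral.

3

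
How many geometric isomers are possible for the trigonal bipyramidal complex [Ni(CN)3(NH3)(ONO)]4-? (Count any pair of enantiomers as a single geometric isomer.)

4

In a trigonal bipyramid the two axial positions differ from the three equatorial ones.
There are 4 geometric isomers: NH3 equatorial, ONO equatorial; NH3 axial, ONO equatorial; NH3 equatorial, ONO axial; NH3 axial, ONO axial.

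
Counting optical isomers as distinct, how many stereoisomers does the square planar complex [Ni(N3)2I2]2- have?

A square has two trans pairs of vertices; adjacent vertices are cis.
There are 2 geometric isomers: N3 cis; N3 trans.
Each arrangement has an internal mirror plane or centre of symmetry, so none is chiral.

2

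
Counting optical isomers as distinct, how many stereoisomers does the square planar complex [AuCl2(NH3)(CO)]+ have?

2

A square has two trans pairs of vertices; adjacent vertices are cis.
The distinct arrangements are (2 in all): Cl cis; Cl trans.
Each arrangement has an internal mirror plane or centre of symmetry, so none is chiral.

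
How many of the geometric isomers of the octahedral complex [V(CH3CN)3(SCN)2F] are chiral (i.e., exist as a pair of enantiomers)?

0

The six octahedral sites form three mutually perpendicular trans pairs.
The distinct arrangements are (3 in all): CH3CN mer, SCN trans; CH3CN mer, SCN cis; CH3CN fac, SCN cis.
Each arrangement has an internal mirror plane or centre of symmetry, so none is chiral.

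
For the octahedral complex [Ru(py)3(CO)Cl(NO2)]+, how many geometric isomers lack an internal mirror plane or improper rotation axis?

An octahedron has six vertices in three trans pairs; every non-trans pair is cis.
There are 4 geometric isomers: py mer (3 arrangements); py fac (chiral).
One of these lacks any improper symmetry element and so occurs as an enantiomeric pair, giving 4 + 1 = 5 stereoisomers in total.

1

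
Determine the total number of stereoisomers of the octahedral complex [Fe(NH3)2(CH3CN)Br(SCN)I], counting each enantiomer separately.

15

In an octahedral complex each vertex has one trans partner and four cis neighbours.
Systematic enumeration (placing each ligand type in turn and discarding arrangements equivalent by rotation or reflection) gives 9 geometric isomers.
Of these, 6 lack any improper symmetry element and so occur as enantiomeric pairs, giving 9 + 6 = 15 stereoisomers in total.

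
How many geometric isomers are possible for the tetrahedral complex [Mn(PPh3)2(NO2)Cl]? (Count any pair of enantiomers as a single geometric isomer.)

1

In a tetrahedral complex all four positions are equivalent and every pair of ligands is adjacent — there is no cis/trans distinction.
Only one geometric arrangement is possible.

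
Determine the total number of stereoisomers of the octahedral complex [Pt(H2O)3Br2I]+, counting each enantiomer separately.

The six octahedral sites form three mutually perpendicular trans pairs.
The distinct arrangements are (3 in all): H2O mer, Br trans; H2O fac, Br cis; H2O mer, Br cis.
Each arrangement has an internal mirror plane or centre of symmetry, so none is chiral.

3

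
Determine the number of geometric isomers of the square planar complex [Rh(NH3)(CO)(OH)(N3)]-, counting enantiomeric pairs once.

The distinct arrangements are (3 in all): (CO/NH3 trans, N3/OH trans); (CO/OH trans, N3/NH3 trans); (CO/N3 trans, NH3/OH trans).

3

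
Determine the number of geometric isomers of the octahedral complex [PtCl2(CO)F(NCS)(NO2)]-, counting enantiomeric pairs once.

9

Placing the ligands in turn and identifying arrangements related by rotation or reflection leaves 9 distinct geometric isomers.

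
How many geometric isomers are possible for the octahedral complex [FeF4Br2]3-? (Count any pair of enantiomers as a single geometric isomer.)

2

Working through the distinct placements yields 2 geometric isomers: Br trans; Br cis.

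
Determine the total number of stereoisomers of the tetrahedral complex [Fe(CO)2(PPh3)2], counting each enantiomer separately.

1

All four vertices of a tetrahedron are equivalent and mutually adjacent, so cis/trans isomerism cannot arise.
Only one geometric arrangement is possible.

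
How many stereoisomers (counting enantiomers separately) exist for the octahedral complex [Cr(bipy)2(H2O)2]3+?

The six octahedral sites form three mutually perpendicular trans pairs.
Each bipy is bidentate and must span two cis positions.
Systematic placement gives 2 geometric isomers: H2O trans; H2O cis (chiral).
One of these lacks any improper symmetry element and so occurs as an enantiomeric pair, giving 2 + 1 = 3 stereoisomers in total.

3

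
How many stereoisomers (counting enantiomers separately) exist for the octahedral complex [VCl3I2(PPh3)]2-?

3

An octahedron has six vertices in three trans pairs; every non-trans pair is cis.
The distinct arrangements are (3 in all): Cl mer, I cis; Cl mer, I trans; Cl fac, I cis.
Each arrangement has an internal mirror plane or centre of symmetry, so none is chiral.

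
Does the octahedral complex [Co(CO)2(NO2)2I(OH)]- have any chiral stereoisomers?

An octahedron has six vertices in three trans pairs; every non-trans pair is cis.
The distinct arrangements are (6 in all): CO trans, NO2 cis; CO trans, NO2 trans; CO cis, NO2 cis (3 arrangements, 2 chiral); CO cis, NO2 trans.
Of these, 2 lack any improper symmetry element and so occur as enantiomeric pairs, giving 6 + 2 = 8 stereoisomers in total.

yes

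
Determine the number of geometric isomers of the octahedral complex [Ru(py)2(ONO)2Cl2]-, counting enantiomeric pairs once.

In an octahedral complex each vertex has one trans partner and four cis neighbours.
Systematic placement gives 5 geometric isomers: py trans, ONO trans, Cl trans; py cis, ONO cis, Cl trans; py trans, ONO cis, Cl cis; py cis, ONO cis, Cl cis (chiral); py cis, ONO trans, Cl cis.

5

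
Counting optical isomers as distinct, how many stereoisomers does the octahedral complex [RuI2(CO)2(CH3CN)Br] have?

8

The six octahedral sites form three mutually perpendicular trans pairs.
Working through the distinct placements yields 6 geometric isomers: I trans, CO trans; I cis, CO cis (3 arrangements, 2 chiral); I trans, CO cis; I cis, CO trans.
Of these, 2 lack any improper symmetry element and so occur as enantiomeric pairs, giving 6 + 2 = 8 stereoisomers in total.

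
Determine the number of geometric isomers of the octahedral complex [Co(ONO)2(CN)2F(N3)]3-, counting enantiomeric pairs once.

An octahedron has six vertices in three trans pairs; every non-trans pair is cis.
The distinct arrangements are (6 in all): ONO trans, CN trans; ONO cis, CN trans; ONO trans, CN cis; ONO cis, CN cis (3 arrangements, 2 chiral).

6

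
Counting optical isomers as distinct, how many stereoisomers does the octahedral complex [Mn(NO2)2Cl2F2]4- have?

6

The six octahedral sites form three mutually perpendicular trans pairs.
There are 5 geometric isomers: NO2 trans, Cl trans, F trans; NO2 cis, Cl trans, F cis; NO2 trans, Cl cis, F cis; NO2 cis, Cl cis, F cis (chiral); NO2 cis, Cl cis, F trans.
One of these lacks any improper symmetry element and so occurs as an enantiomeric pair, giving 5 + 1 = 6 stereoisomers in total.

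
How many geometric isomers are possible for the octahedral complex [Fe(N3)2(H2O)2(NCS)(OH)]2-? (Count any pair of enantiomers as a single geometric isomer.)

6

In an octahedral complex each vertex has one trans partner and four cis neighbours.
The distinct arrangements are (6 in all): N3 trans, H2O trans; N3 cis, H2O trans; N3 cis, H2O cis (3 arrangements, 2 chiral); N3 trans, H2O cis.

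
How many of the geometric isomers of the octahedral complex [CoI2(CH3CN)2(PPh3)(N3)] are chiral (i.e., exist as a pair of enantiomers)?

2

The distinct arrangements are (6 in all): I trans, CH3CN trans; I cis, CH3CN trans; I cis, CH3CN cis (3 arrangements, 2 chiral); I trans, CH3CN cis.
Of these, 2 lack any improper symmetry element and so occur as enantiomeric pairs, giving 6 + 2 = 8 stereoisomers in total.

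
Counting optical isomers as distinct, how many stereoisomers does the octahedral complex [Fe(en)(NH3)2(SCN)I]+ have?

An octahedron has six vertices in three trans pairs; every non-trans pair is cis.
Each en is bidentate and must span two cis positions.
Working through the distinct placements yields 4 geometric isomers: NH3 cis (3 arrangements, 2 chiral); NH3 trans.
Of these, 2 lack any improper symmetry element and so occur as enantiomeric pairs, giving 4 + 2 = 6 stereoisomers in total.

6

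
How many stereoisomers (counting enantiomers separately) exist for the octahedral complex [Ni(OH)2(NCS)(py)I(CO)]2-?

15

An octahedron has six vertices in three trans pairs; every non-trans pair is cis.
Placing the ligands in turn and identifying arrangements related by rotation or reflection leaves 9 distinct geometric isomers.
Of these, 6 lack any improper symmetry element and so occur as enantiomeric pairs, giving 9 + 6 = 15 stereoisomers in total.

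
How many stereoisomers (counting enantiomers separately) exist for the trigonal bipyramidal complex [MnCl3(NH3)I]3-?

A trigonal bipyramid has two axial and three equatorial sites, which are chemically inequivalent.
There are 4 geometric isomers: NH3 equatorial, I equatorial; NH3 equatorial, I axial; NH3 axial, I equatorial; NH3 axial, I axial.
Each arrangement has an internal mirror plane or centre of symmetry, so none is chiral.

4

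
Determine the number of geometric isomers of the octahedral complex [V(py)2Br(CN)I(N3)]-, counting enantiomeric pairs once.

In an octahedral complex each vertex has one trans partner and four cis neighbours.
Systematic enumeration (placing each ligand type in turn and discarding arrangements equivalent by rotation or reflection) gives 9 geometric isomers.

9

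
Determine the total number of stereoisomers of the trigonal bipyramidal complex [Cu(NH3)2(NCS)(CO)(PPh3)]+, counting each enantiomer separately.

10

A trigonal bipyramid has two axial and three equatorial sites, which are chemically inequivalent.
Systematic enumeration (placing each ligand type in turn and discarding arrangements equivalent by rotation or reflection) gives 7 geometric isomers.
Of these, 3 lack any improper symmetry element and so occur as enantiomeric pairs, giving 7 + 3 = 10 stereoisomers in total.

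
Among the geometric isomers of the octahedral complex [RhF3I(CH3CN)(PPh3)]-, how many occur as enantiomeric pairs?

1

An octahedron has six vertices in three trans pairs; every non-trans pair is cis.
Systematic placement gives 4 geometric isomers: F mer (3 arrangements); F fac (chiral).
One of these lacks any improper symmetry element and so occurs as an enantiomeric pair, giving 4 + 1 = 5 stereoisomers in total.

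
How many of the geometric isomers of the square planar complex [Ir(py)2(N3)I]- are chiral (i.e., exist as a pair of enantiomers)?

In a square planar complex each vertex has one trans partner and two cis neighbours.
Systematic placement gives 2 geometric isomers: py cis; py trans.
Each arrangement has an internal mirror plane or centre of symmetry, so none is chiral.

0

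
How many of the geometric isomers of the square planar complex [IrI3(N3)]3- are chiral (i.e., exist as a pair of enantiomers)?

0

In a square planar complex each vertex has one trans partner and two cis neighbours.
Only one geometric arrangement is possible.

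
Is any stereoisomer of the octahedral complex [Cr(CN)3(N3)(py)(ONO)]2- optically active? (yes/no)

yes

An octahedron has six vertices in three trans pairs; every non-trans pair is cis.
Working through the distinct placements yields 4 geometric isomers: CN mer (3 arrangements); CN fac (chiral).
One of these lacks any improper symmetry element and so occurs as an enantiomeric pair, giving 4 + 1 = 5 stereoisomers in total.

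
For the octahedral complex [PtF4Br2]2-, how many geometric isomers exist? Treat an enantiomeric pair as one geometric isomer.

Systematic placement gives 2 geometric isomers: Br trans; Br cis.

2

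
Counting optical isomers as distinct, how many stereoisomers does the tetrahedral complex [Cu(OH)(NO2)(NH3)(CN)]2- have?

All four vertices of a tetrahedron are equivalent and mutually adjacent, so cis/trans isomerism cannot arise.
Only one geometric arrangement is possible; it has no improper symmetry element, so it exists as a pair of enantiomers (2 stereoisomers).

2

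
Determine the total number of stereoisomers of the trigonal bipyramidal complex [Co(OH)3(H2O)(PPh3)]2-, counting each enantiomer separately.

There are 4 geometric isomers: H2O axial, PPh3 equatorial; H2O axial, PPh3 axial; H2O equatorial, PPh3 equatorial; H2O equatorial, PPh3 axial.
Each arrangement has an internal mirror plane or centre of symmetry, so none is chiral.

4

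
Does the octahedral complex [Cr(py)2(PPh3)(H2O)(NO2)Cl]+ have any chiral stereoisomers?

The six octahedral sites form three mutually perpendicular trans pairs.
Placing the ligands in turn and identifying arrangements related by rotation or reflection leaves 9 distinct geometric isomers.
Of these, 6 lack any improper symmetry element and so occur as enantiomeric pairs, giving 9 + 6 = 15 stereoisomers in total.

yes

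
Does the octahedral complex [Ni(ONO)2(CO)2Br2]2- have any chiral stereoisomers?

yes

The distinct arrangements are (5 in all): ONO trans, CO trans, Br trans; ONO cis, CO cis, Br trans; ONO trans, CO cis, Br cis; ONO cis, CO cis, Br cis (chiral); ONO cis, CO trans, Br cis.
One of these lacks any improper symmetry element and so occurs as an enantiomeric pair, giving 5 + 1 = 6 stereoisomers in total.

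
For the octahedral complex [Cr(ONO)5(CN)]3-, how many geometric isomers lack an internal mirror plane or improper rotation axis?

0

An octahedron has six vertices in three trans pairs; every non-trans pair is cis.
Only one geometric arrangement is possible.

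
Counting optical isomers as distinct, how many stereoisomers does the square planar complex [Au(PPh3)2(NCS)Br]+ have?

2

A square has two trans pairs of vertices; adjacent vertices are cis.
Systematic placement gives 2 geometric isomers: PPh3 cis; PPh3 trans.
Each arrangement has an internal mirror plane or centre of symmetry, so none is chiral.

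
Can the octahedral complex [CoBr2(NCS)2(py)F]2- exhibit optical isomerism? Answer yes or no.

yes

Systematic placement gives 6 geometric isomers: Br trans, NCS cis; Br trans, NCS trans; Br cis, NCS cis (3 arrangements, 2 chiral); Br cis, NCS trans.
Of these, 2 lack any improper symmetry element and so occur as enantiomeric pairs, giving 6 + 2 = 8 stereoisomers in total.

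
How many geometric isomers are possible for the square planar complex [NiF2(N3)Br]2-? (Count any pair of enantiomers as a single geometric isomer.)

Systematic placement gives 2 geometric isomers: F cis; F trans.

2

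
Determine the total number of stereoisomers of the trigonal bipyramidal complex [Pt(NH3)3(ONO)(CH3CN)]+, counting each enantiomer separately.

In a trigonal bipyramid the two axial positions differ from the three equatorial ones.
The distinct arrangements are (4 in all): ONO equatorial, CH3CN axial; ONO axial, CH3CN axial; ONO equatorial, CH3CN equatorial; ONO axial, CH3CN equatorial.
Each arrangement has an internal mirror plane or centre of symmetry, so none is chiral.

4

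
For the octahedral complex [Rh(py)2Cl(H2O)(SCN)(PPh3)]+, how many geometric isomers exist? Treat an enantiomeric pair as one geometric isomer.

9

Exhaustive case analysis gives 9 geometric isomers.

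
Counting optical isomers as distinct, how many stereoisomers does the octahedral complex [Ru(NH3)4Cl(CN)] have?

2

The six octahedral sites form three mutually perpendicular trans pairs.
There are 2 geometric isomers: Cl and CN mutually trans; Cl and CN mutually cis.
Each arrangement has an internal mirror plane or centre of symmetry, so none is chiral.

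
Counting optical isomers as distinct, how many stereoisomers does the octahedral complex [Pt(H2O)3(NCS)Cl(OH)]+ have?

5

In an octahedral complex each vertex has one trans partner and four cis neighbours.
The distinct arrangements are (4 in all): H2O mer (3 arrangements); H2O fac (chiral).
One of these lacks any improper symmetry element and so occurs as an enantiomeric pair, giving 4 + 1 = 5 stereoisomers in total.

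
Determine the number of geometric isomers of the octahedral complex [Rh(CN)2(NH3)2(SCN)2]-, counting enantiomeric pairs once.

The six octahedral sites form three mutually perpendicular trans pairs.
There are 5 geometric isomers: CN trans, NH3 trans, SCN trans; CN trans, NH3 cis, SCN cis; CN cis, NH3 cis, SCN trans; CN cis, NH3 cis, SCN cis (chiral); CN cis, NH3 trans, SCN cis.

5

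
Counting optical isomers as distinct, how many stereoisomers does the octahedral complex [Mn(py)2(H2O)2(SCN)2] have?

An octahedron has six vertices in three trans pairs; every non-trans pair is cis.
Working through the distinct placements yields 5 geometric isomers: py trans, H2O trans, SCN trans; py cis, H2O trans, SCN cis; py trans, H2O cis, SCN cis; py cis, H2O cis, SCN cis (chiral); py cis, H2O cis, SCN trans.
One of these lacks any improper symmetry element and so occurs as an enantiomeric pair, giving 5 + 1 = 6 stereoisomers in total.

6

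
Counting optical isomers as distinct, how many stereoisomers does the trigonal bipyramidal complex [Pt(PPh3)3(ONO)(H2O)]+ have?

4

In a trigonal bipyramid the two axial positions differ from the three equatorial ones.
Systematic placement gives 4 geometric isomers: ONO axial, H2O axial; ONO equatorial, H2O axial; ONO axial, H2O equatorial; ONO equatorial, H2O equatorial.
Each arrangement has an internal mirror plane or centre of symmetry, so none is chiral.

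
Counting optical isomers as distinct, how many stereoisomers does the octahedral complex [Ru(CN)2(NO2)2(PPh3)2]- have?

In an octahedral complex each vertex has one trans partner and four cis neighbours.
There are 5 geometric isomers: CN trans, NO2 trans, PPh3 trans; CN trans, NO2 cis, PPh3 cis; CN cis, NO2 cis, PPh3 trans; CN cis, NO2 cis, PPh3 cis (chiral); CN cis, NO2 trans, PPh3 cis.
One of these lacks any improper symmetry element and so occurs as an enantiomeric pair, giving 5 + 1 = 6 stereoisomers in total.

6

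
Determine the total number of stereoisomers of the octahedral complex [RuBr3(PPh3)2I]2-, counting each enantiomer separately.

3

An octahedron has six vertices in three trans pairs; every non-trans pair is cis.
Systematic placement gives 3 geometric isomers: Br mer, PPh3 trans; Br mer, PPh3 cis; Br fac, PPh3 cis.
Each arrangement has an internal mirror plane or centre of symmetry, so none is chiral.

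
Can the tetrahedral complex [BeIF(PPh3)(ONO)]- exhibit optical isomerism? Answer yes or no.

yes

All four vertices of a tetrahedron are equivalent and mutually adjacent, so cis/trans isomerism cannot arise.
Only one geometric arrangement is possible; it has no improper symmetry element, so it exists as a pair of enantiomers (2 stereoisomers).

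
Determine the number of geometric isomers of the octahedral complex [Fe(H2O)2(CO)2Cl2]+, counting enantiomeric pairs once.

5

There are 5 geometric isomers: H2O trans, CO trans, Cl trans; H2O cis, CO trans, Cl cis; H2O trans, CO cis, Cl cis; H2O cis, CO cis, Cl cis (chiral); H2O cis, CO cis, Cl trans.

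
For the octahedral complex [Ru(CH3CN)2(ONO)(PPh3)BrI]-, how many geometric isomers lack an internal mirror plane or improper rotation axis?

In an octahedral complex each vertex has one trans partner and four cis neighbours.
Systematic enumeration (placing each ligand type in turn and discarding arrangements equivalent by rotation or reflection) gives 9 geometric isomers.
Of these, 6 lack any improper symmetry element and so occur as enantiomeric pairs, giving 9 + 6 = 15 stereoisomers in total.

6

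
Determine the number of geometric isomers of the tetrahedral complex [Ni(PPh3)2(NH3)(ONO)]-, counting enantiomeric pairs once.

In a tetrahedral complex all four positions are equivalent and every pair of ligands is adjacent — there is no cis/trans distinction.
Only one geometric arrangement is possible.

1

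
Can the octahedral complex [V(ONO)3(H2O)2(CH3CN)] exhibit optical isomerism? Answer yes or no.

no

An octahedron has six vertices in three trans pairs; every non-trans pair is cis.
There are 3 geometric isomers: ONO mer, H2O cis; ONO mer, H2O trans; ONO fac, H2O cis.
Each arrangement has an internal mirror plane or centre of symmetry, so none is chiral.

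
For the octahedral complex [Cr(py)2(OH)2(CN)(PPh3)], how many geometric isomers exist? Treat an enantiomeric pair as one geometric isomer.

Working through the distinct placements yields 6 geometric isomers: py trans, OH cis; py cis, OH cis (3 arrangements, 2 chiral); py trans, OH trans; py cis, OH trans.

6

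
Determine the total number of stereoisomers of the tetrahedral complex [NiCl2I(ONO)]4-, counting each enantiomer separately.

1

In a tetrahedral complex all four positions are equivalent and every pair of ligands is adjacent — there is no cis/trans distinction.
Only one geometric arrangement is possible.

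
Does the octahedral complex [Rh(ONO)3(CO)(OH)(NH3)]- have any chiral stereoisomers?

yes

There are 4 geometric isomers: ONO mer (3 arrangements); ONO fac (chiral).
One of these lacks any improper symmetry element and so occurs as an enantiomeric pair, giving 4 + 1 = 5 stereoisomers in total.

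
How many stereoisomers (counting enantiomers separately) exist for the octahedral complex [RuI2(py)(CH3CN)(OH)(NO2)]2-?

15

Exhaustive case analysis gives 9 geometric isomers.
Of these, 6 lack any improper symmetry element and so occur as enantiomeric pairs, giving 9 + 6 = 15 stereoisomers in total.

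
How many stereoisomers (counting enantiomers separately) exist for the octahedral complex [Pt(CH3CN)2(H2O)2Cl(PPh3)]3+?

8

In an octahedral complex each vertex has one trans partner and four cis neighbours.
The distinct arrangements are (6 in all): CH3CN trans, H2O cis; CH3CN trans, H2O trans; CH3CN cis, H2O cis (3 arrangements, 2 chiral); CH3CN cis, H2O trans.
Of these, 2 lack any improper symmetry element and so occur as enantiomeric pairs, giving 6 + 2 = 8 stereoisomers in total.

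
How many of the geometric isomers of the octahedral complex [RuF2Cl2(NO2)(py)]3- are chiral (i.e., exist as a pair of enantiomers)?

The six octahedral sites form three mutually perpendicular trans pairs.
The distinct arrangements are (6 in all): F trans, Cl trans; F cis, Cl trans; F cis, Cl cis (3 arrangements, 2 chiral); F trans, Cl cis.
Of these, 2 lack any improper symmetry element and so occur as enantiomeric pairs, giving 6 + 2 = 8 stereoisomers in total.

2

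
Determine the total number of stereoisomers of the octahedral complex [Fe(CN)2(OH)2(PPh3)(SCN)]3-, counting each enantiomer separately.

8

Working through the distinct placements yields 6 geometric isomers: CN trans, OH trans; CN trans, OH cis; CN cis, OH cis (3 arrangements, 2 chiral); CN cis, OH trans.
Of these, 2 lack any improper symmetry element and so occur as enantiomeric pairs, giving 6 + 2 = 8 stereoisomers in total.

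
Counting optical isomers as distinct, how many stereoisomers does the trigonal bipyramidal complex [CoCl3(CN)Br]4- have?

4

Working through the distinct placements yields 4 geometric isomers: CN axial, Br axial; CN equatorial, Br axial; CN axial, Br equatorial; CN equatorial, Br equatorial.
Each arrangement has an internal mirror plane or centre of symmetry, so none is chiral.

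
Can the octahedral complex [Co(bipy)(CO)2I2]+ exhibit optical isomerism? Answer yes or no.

In an octahedral complex each vertex has one trans partner and four cis neighbours.
Each bipy is bidentate and must span two cis positions.
Working through the distinct placements yields 3 geometric isomers: CO trans, I cis; CO cis, I cis (chiral); CO cis, I trans.
One of these lacks any improper symmetry element and so occurs as an enantiomeric pair, giving 3 + 1 = 4 stereoisomers in total.

yes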